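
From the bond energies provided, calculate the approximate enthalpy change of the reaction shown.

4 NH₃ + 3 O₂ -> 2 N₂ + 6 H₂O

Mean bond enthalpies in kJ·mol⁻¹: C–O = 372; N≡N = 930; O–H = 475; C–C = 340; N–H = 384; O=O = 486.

ΔH ≈ −1494 kJ

Bonds broken (reactants):
  N–H: 12 × 384 = 4608
  O=O: 3 × 486 = 1458
  Σ(broken) = 6066 kJ
Bonds formed (products):
  N≡N: 2 × 930 = 1860
  O–H: 12 × 475 = 5700
  Σ(formed) = 7560 kJ
ΔH = Σ(broken) − Σ(formed) = 6066 − 7560 = −1494 kJ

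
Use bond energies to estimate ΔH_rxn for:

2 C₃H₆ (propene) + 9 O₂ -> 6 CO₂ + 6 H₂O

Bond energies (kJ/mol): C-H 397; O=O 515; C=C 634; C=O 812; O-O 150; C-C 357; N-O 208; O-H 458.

Bonds broken (reactants):
  C-C: 2 × 357 = 714
  C-H: 12 × 397 = 4764
  C=C: 2 × 634 = 1268
  O=O: 9 × 515 = 4635
  Σ(broken) = 11381 kJ
Bonds formed (products):
  C=O: 12 × 812 = 9744
  O-H: 12 × 458 = 5496
  Σ(formed) = 15240 kJ
ΔH = Σ(broken) − Σ(formed) = 11381 − 15240 = −3859 kJ

ΔH ≈ −3859 kJ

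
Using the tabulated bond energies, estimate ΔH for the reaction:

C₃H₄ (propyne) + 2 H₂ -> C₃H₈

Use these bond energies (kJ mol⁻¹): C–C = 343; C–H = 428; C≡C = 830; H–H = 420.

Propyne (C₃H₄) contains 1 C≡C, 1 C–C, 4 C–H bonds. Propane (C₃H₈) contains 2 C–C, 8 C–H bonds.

ΔH ≈ −385 kJ

Bonds broken (reactants):
  C≡C: 1 × 830 = 830
  C–C: 1 × 343 = 343
  C–H: 4 × 428 = 1712
  H–H: 2 × 420 = 840
  Σ(broken) = 3725 kJ
Bonds formed (products):
  C–C: 2 × 343 = 686
  C–H: 8 × 428 = 3424
  Σ(formed) = 4110 kJ
ΔH = Σ(broken) − Σ(formed) = 3725 − 4110 = −385 kJ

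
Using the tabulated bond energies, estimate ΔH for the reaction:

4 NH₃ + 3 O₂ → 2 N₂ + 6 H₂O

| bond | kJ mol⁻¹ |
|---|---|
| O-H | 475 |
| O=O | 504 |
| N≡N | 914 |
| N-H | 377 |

Bonds broken (reactants):
  N-H: 12 × 377 = 4524
  O=O: 3 × 504 = 1512
  Σ(broken) = 6036 kJ
Bonds formed (products):
  N≡N: 2 × 914 = 1828
  O-H: 12 × 475 = 5700
  Σ(formed) = 7528 kJ
ΔH = Σ(broken) − Σ(formed) = 6036 − 7528 = −1492 kJ

ΔH ≈ −1492 kJ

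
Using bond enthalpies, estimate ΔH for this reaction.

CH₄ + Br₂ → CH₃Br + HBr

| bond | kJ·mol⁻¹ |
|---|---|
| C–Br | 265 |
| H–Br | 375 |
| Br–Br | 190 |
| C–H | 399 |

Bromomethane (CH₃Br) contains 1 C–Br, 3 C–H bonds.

Bonds broken (reactants):
  Br–Br: 1 × 190 = 190
  C–H: 4 × 399 = 1596
  Σ(broken) = 1786 kJ
Bonds formed (products):
  C–Br: 1 × 265 = 265
  C–H: 3 × 399 = 1197
  H–Br: 1 × 375 = 375
  Σ(formed) = 1837 kJ
ΔH = Σ(broken) − Σ(formed) = 1786 − 1837 = −51 kJ

ΔH ≈ −51 kJ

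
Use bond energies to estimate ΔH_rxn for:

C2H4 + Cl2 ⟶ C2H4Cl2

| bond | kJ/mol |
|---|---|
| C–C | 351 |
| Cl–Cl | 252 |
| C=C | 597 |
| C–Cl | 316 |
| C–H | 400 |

Bonds broken (reactants):
  C–H: 4 × 400 = 1600
  C=C: 1 × 597 = 597
  Cl–Cl: 1 × 252 = 252
  Σ(broken) = 2449 kJ
Bonds formed (products):
  C–C: 1 × 351 = 351
  C–Cl: 2 × 316 = 632
  C–H: 4 × 400 = 1600
  Σ(formed) = 2583 kJ
ΔH = Σ(broken) − Σ(formed) = 2449 − 2583 = −134 kJ

ΔH ≈ −134 kJ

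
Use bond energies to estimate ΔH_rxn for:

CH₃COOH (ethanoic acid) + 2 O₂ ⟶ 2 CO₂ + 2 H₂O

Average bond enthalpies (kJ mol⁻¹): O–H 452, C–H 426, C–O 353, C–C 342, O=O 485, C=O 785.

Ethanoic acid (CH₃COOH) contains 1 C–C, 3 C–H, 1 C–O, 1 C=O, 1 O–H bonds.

Bonds broken (reactants):
  C–C: 1 × 342 = 342
  C–H: 3 × 426 = 1278
  C–O: 1 × 353 = 353
  C=O: 1 × 785 = 785
  O–H: 1 × 452 = 452
  O=O: 2 × 485 = 970
  Σ(broken) = 4180 kJ
Bonds formed (products):
  C=O: 4 × 785 = 3140
  O–H: 4 × 452 = 1808
  Σ(formed) = 4948 kJ
ΔH = Σ(broken) − Σ(formed) = 4180 − 4948 = −768 kJ

ΔH ≈ −768 kJ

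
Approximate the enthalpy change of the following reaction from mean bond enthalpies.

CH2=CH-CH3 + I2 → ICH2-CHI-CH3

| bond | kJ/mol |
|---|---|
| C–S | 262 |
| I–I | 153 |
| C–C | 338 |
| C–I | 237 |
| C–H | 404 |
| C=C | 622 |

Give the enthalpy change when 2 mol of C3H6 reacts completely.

ΔH = −74 kJ

Bonds broken (reactants):
  C–C: 1 × 338 = 338
  C–H: 6 × 404 = 2424
  C=C: 1 × 622 = 622
  I–I: 1 × 153 = 153
  Σ(broken) = 3537 kJ
Bonds formed (products):
  C–C: 2 × 338 = 676
  C–H: 6 × 404 = 2424
  C–I: 2 × 237 = 474
  Σ(formed) = 3574 kJ
ΔH = Σ(broken) − Σ(formed) = 3537 − 3574 = −37 kJ
For 2× the reaction as written: 2 × (−37) = −74 kJ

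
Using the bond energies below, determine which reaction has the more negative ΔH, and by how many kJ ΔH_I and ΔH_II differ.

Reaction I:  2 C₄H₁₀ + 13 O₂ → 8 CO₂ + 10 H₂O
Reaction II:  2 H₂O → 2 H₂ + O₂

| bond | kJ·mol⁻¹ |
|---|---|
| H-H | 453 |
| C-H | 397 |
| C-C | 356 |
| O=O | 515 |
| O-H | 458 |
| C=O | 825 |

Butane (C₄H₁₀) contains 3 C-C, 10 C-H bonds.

Reaction I:
  Bonds broken (reactants):
    C-C: 6 × 356 = 2136
    C-H: 20 × 397 = 7940
    O=O: 13 × 515 = 6695
    Σ(broken) = 16771 kJ
  Bonds formed (products):
    C=O: 16 × 825 = 13200
    O-H: 20 × 458 = 9160
    Σ(formed) = 22360 kJ
  ΔH_I = 16771 − 22360 = −5589 kJ
Reaction II:
  Bonds broken (reactants):
    O-H: 4 × 458 = 1832
    Σ(broken) = 1832 kJ
  Bonds formed (products):
    H-H: 2 × 453 = 906
    O=O: 1 × 515 = 515
    Σ(formed) = 1421 kJ
  ΔH_II = 1832 − 1421 = +411 kJ
ΔH_I − ΔH_II = −6000 kJ, so reaction I has the more negative ΔH; |ΔH_I − ΔH_II| = 6000 kJ.

Reaction I, by 6000 kJ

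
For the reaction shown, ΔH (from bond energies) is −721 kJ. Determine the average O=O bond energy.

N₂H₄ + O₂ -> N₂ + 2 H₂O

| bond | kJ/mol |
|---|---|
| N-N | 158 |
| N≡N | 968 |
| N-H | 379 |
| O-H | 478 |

Let D be the O=O bond energy.
Σ(broken) = 4×379 + 1×158 + 1×D = 1674 + D
Σ(formed) = 1×968 + 4×478 = 2880
ΔH = Σ(broken) − Σ(formed) = (1674 + D) − (2880) = −1206 + D
Setting this equal to −721 kJ gives D = 485 kJ/mol.

D(O=O) ≈ 485 kJ/mol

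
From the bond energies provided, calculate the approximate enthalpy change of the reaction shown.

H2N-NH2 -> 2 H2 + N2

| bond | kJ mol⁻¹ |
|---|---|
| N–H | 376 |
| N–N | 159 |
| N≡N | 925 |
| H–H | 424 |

Bonds broken (reactants):
  N–H: 4 × 376 = 1504
  N–N: 1 × 159 = 159
  Σ(broken) = 1663 kJ
Bonds formed (products):
  H–H: 2 × 424 = 848
  N≡N: 1 × 925 = 925
  Σ(formed) = 1773 kJ
ΔH = Σ(broken) − Σ(formed) = 1663 − 1773 = −110 kJ

ΔH ≈ −110 kJ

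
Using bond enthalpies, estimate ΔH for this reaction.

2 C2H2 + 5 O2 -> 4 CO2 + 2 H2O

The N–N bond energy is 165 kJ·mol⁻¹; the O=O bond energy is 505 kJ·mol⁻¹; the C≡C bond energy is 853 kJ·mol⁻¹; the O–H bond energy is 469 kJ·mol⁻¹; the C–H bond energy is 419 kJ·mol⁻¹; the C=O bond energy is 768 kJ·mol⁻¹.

ΔH ≈ −2113 kJ

Bonds broken (reactants):
  C≡C: 2 × 853 = 1706
  C–H: 4 × 419 = 1676
  O=O: 5 × 505 = 2525
  Σ(broken) = 5907 kJ
Bonds formed (products):
  C=O: 8 × 768 = 6144
  O–H: 4 × 469 = 1876
  Σ(formed) = 8020 kJ
ΔH = Σ(broken) − Σ(formed) = 5907 − 8020 = −2113 kJ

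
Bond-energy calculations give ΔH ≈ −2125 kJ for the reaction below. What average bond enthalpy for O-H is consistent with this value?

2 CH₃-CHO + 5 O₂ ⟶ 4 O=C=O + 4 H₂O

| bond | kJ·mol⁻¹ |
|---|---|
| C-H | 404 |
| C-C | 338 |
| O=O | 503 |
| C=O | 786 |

D(O-H) ≈ 479 kJ/mol

Let D be the O-H bond energy.
Σ(broken) = 2×338 + 8×404 + 2×786 + 5×503 = 7995
Σ(formed) = 8×786 + 8×D = 6288 + 8D
ΔH = Σ(broken) − Σ(formed) = (7995) − (6288 + 8D) = +1707 − 8D
Setting this equal to −2125 kJ gives 8D = 3832, so D = 479 kJ/mol.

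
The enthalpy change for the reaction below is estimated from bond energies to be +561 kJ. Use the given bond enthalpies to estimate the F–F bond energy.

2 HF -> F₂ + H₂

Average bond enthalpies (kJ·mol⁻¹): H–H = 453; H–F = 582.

Let D be the F–F bond energy.
Σ(broken) = 2×582 = 1164
Σ(formed) = 1×D + 1×453 = 453 + D
ΔH = Σ(broken) − Σ(formed) = (1164) − (453 + D) = +711 − D
Setting this equal to +561 kJ gives D = 150 kJ/mol.

D(F–F) ≈ 150 kJ/mol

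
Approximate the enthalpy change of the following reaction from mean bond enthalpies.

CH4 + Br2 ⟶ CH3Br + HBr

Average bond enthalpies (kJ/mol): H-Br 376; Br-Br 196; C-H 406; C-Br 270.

ΔH ≈ −44 kJ

Bonds broken (reactants):
  Br-Br: 1 × 196 = 196
  C-H: 4 × 406 = 1624
  Σ(broken) = 1820 kJ
Bonds formed (products):
  C-Br: 1 × 270 = 270
  C-H: 3 × 406 = 1218
  H-Br: 1 × 376 = 376
  Σ(formed) = 1864 kJ
ΔH = Σ(broken) − Σ(formed) = 1820 − 1864 = −44 kJ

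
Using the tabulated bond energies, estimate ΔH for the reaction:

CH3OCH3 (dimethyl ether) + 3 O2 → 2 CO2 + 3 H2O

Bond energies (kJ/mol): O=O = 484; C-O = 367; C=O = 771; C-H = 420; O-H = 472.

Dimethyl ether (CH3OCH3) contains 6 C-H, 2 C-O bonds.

Bonds broken (reactants):
  C-H: 6 × 420 = 2520
  C-O: 2 × 367 = 734
  O=O: 3 × 484 = 1452
  Σ(broken) = 4706 kJ
Bonds formed (products):
  C=O: 4 × 771 = 3084
  O-H: 6 × 472 = 2832
  Σ(formed) = 5916 kJ
ΔH = Σ(broken) − Σ(formed) = 4706 − 5916 = −1210 kJ

ΔH ≈ −1210 kJ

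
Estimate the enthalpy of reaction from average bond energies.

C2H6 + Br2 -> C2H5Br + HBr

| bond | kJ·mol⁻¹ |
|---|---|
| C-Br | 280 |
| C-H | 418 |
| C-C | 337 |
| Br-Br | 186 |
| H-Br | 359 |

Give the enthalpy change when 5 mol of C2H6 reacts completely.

ΔH = −175 kJ

Bonds broken (reactants):
  Br-Br: 1 × 186 = 186
  C-C: 1 × 337 = 337
  C-H: 6 × 418 = 2508
  Σ(broken) = 3031 kJ
Bonds formed (products):
  C-Br: 1 × 280 = 280
  C-C: 1 × 337 = 337
  C-H: 5 × 418 = 2090
  H-Br: 1 × 359 = 359
  Σ(formed) = 3066 kJ
ΔH = Σ(broken) − Σ(formed) = 3031 − 3066 = −35 kJ
For 5× the reaction as written: 5 × (−35) = −175 kJ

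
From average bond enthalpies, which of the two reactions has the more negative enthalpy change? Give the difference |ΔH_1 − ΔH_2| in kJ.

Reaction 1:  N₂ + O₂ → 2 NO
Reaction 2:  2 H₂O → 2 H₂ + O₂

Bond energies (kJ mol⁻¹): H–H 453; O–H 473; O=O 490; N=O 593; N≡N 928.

Reaction 1:
  Bonds broken (reactants):
    N≡N: 1 × 928 = 928
    O=O: 1 × 490 = 490
    Σ(broken) = 1418 kJ
  Bonds formed (products):
    N=O: 2 × 593 = 1186
    Σ(formed) = 1186 kJ
  ΔH_1 = 1418 − 1186 = +232 kJ
Reaction 2:
  Bonds broken (reactants):
    O–H: 4 × 473 = 1892
    Σ(broken) = 1892 kJ
  Bonds formed (products):
    H–H: 2 × 453 = 906
    O=O: 1 × 490 = 490
    Σ(formed) = 1396 kJ
  ΔH_2 = 1892 − 1396 = +496 kJ
ΔH_1 − ΔH_2 = −264 kJ, so reaction 1 has the more negative ΔH; |ΔH_1 − ΔH_2| = 264 kJ.

Reaction 1, by 264 kJ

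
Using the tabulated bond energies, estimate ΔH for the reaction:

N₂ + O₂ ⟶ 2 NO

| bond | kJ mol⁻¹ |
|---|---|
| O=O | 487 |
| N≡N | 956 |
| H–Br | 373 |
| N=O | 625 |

Bonds broken (reactants):
  N≡N: 1 × 956 = 956
  O=O: 1 × 487 = 487
  Σ(broken) = 1443 kJ
Bonds formed (products):
  N=O: 2 × 625 = 1250
  Σ(formed) = 1250 kJ
ΔH = Σ(broken) − Σ(formed) = 1443 − 1250 = +193 kJ

ΔH ≈ +193 kJ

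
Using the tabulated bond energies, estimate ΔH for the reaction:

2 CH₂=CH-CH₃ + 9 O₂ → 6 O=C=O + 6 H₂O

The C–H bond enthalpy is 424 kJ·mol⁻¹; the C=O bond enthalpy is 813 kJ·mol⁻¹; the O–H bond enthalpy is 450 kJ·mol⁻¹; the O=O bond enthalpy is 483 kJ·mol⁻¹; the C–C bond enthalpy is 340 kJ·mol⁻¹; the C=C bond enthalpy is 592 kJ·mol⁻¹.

ΔH ≈ −3857 kJ

Bonds broken (reactants):
  C–C: 2 × 340 = 680
  C–H: 12 × 424 = 5088
  C=C: 2 × 592 = 1184
  O=O: 9 × 483 = 4347
  Σ(broken) = 11299 kJ
Bonds formed (products):
  C=O: 12 × 813 = 9756
  O–H: 12 × 450 = 5400
  Σ(formed) = 15156 kJ
ΔH = Σ(broken) − Σ(formed) = 11299 − 15156 = −3857 kJ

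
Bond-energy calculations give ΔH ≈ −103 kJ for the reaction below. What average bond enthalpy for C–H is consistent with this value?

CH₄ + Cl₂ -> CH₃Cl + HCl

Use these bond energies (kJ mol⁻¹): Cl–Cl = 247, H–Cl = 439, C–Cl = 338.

Let D be the C–H bond energy.
Σ(broken) = 4×D + 1×247 = 247 + 4D
Σ(formed) = 1×338 + 3×D + 1×439 = 777 + 3D
ΔH = Σ(broken) − Σ(formed) = (247 + 4D) − (777 + 3D) = −530 + D
Setting this equal to −103 kJ gives D = 427 kJ/mol.

D(C–H) ≈ 427 kJ/mol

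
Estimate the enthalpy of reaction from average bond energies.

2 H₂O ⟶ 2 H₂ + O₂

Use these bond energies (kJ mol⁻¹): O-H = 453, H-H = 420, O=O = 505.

Bonds broken (reactants):
  O-H: 4 × 453 = 1812
  Σ(broken) = 1812 kJ
Bonds formed (products):
  H-H: 2 × 420 = 840
  O=O: 1 × 505 = 505
  Σ(formed) = 1345 kJ
ΔH = Σ(broken) − Σ(formed) = 1812 − 1345 = +467 kJ

ΔH ≈ +467 kJ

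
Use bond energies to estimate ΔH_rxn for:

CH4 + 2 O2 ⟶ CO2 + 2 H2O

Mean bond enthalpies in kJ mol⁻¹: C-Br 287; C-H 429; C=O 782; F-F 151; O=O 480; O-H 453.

ΔH ≈ −700 kJ

Bonds broken (reactants):
  C-H: 4 × 429 = 1716
  O=O: 2 × 480 = 960
  Σ(broken) = 2676 kJ
Bonds formed (products):
  C=O: 2 × 782 = 1564
  O-H: 4 × 453 = 1812
  Σ(formed) = 3376 kJ
ΔH = Σ(broken) − Σ(formed) = 2676 − 3376 = −700 kJ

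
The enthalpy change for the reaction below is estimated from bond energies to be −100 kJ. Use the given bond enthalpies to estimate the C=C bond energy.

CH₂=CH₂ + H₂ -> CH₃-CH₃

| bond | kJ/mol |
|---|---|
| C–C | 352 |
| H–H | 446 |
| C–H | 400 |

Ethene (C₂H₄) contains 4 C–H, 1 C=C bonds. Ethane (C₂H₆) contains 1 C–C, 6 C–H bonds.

D(C=C) ≈ 606 kJ/mol

Let D be the C=C bond energy.
Σ(broken) = 4×400 + 1×D + 1×446 = 2046 + D
Σ(formed) = 1×352 + 6×400 = 2752
ΔH = Σ(broken) − Σ(formed) = (2046 + D) − (2752) = −706 + D
Setting this equal to −100 kJ gives D = 606 kJ/mol.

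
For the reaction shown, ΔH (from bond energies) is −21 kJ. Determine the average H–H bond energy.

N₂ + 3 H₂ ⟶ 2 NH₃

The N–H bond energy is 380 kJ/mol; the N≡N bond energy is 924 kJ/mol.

Let D be the H–H bond energy.
Σ(broken) = 3×D + 1×924 = 924 + 3D
Σ(formed) = 6×380 = 2280
ΔH = Σ(broken) − Σ(formed) = (924 + 3D) − (2280) = −1356 + 3D
Setting this equal to −21 kJ gives 3D = 1335, so D = 445 kJ/mol.

D(H–H) ≈ 445 kJ/mol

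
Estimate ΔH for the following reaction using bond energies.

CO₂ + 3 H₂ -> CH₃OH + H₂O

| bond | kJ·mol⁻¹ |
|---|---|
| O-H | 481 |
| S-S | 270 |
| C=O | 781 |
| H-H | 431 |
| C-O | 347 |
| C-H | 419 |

Bonds broken (reactants):
  C=O: 2 × 781 = 1562
  H-H: 3 × 431 = 1293
  Σ(broken) = 2855 kJ
Bonds formed (products):
  C-H: 3 × 419 = 1257
  C-O: 1 × 347 = 347
  O-H: 3 × 481 = 1443
  Σ(formed) = 3047 kJ
ΔH = Σ(broken) − Σ(formed) = 2855 − 3047 = −192 kJ

ΔH ≈ −192 kJ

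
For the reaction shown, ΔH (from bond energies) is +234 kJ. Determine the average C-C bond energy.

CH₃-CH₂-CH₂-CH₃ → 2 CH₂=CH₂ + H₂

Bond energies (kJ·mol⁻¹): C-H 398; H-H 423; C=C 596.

D(C-C) ≈ 351 kJ/mol

Let D be the C-C bond energy.
Σ(broken) = 3×D + 10×398 = 3980 + 3D
Σ(formed) = 8×398 + 2×596 + 1×423 = 4799
ΔH = Σ(broken) − Σ(formed) = (3980 + 3D) − (4799) = −819 + 3D
Setting this equal to +234 kJ gives 3D = 1053, so D = 351 kJ/mol.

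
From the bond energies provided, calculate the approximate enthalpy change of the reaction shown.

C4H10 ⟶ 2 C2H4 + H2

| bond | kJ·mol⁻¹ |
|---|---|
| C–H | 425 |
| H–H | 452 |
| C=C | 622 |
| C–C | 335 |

ΔH ≈ +159 kJ

Bonds broken (reactants):
  C–C: 3 × 335 = 1005
  C–H: 10 × 425 = 4250
  Σ(broken) = 5255 kJ
Bonds formed (products):
  C–H: 8 × 425 = 3400
  C=C: 2 × 622 = 1244
  H–H: 1 × 452 = 452
  Σ(formed) = 5096 kJ
ΔH = Σ(broken) − Σ(formed) = 5255 − 5096 = +159 kJ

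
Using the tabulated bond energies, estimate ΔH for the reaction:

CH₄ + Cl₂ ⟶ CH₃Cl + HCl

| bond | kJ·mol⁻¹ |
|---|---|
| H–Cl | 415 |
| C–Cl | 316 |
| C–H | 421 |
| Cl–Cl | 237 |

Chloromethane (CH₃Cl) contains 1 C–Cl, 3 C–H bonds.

Bonds broken (reactants):
  C–H: 4 × 421 = 1684
  Cl–Cl: 1 × 237 = 237
  Σ(broken) = 1921 kJ
Bonds formed (products):
  C–Cl: 1 × 316 = 316
  C–H: 3 × 421 = 1263
  H–Cl: 1 × 415 = 415
  Σ(formed) = 1994 kJ
ΔH = Σ(broken) − Σ(formed) = 1921 − 1994 = −73 kJ

ΔH ≈ −73 kJ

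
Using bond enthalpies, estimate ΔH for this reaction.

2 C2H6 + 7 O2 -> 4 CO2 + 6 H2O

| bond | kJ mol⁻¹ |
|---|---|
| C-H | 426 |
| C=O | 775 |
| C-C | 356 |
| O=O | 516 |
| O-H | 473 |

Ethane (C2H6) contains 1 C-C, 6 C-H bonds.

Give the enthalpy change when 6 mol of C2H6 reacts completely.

Bonds broken (reactants):
  C-C: 2 × 356 = 712
  C-H: 12 × 426 = 5112
  O=O: 7 × 516 = 3612
  Σ(broken) = 9436 kJ
Bonds formed (products):
  C=O: 8 × 775 = 6200
  O-H: 12 × 473 = 5676
  Σ(formed) = 11876 kJ
ΔH = Σ(broken) − Σ(formed) = 9436 − 11876 = −2440 kJ
For 3× the reaction as written: 3 × (−2440) = −7320 kJ

ΔH = −7320 kJ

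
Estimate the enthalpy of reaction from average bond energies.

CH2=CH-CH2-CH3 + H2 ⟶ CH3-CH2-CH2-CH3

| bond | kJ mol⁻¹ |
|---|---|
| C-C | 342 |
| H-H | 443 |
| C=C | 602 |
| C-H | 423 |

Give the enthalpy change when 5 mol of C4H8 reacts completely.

Bonds broken (reactants):
  C-C: 2 × 342 = 684
  C-H: 8 × 423 = 3384
  C=C: 1 × 602 = 602
  H-H: 1 × 443 = 443
  Σ(broken) = 5113 kJ
Bonds formed (products):
  C-C: 3 × 342 = 1026
  C-H: 10 × 423 = 4230
  Σ(formed) = 5256 kJ
ΔH = Σ(broken) − Σ(formed) = 5113 − 5256 = −143 kJ
For 5× the reaction as written: 5 × (−143) = −715 kJ

ΔH = −715 kJ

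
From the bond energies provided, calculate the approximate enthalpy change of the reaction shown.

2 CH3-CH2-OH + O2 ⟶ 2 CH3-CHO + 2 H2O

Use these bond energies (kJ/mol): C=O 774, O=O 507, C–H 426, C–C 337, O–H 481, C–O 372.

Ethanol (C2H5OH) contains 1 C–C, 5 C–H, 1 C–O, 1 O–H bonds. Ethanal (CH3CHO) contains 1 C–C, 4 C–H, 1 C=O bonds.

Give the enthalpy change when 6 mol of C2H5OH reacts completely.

Bonds broken (reactants):
  C–C: 2 × 337 = 674
  C–H: 10 × 426 = 4260
  C–O: 2 × 372 = 744
  O–H: 2 × 481 = 962
  O=O: 1 × 507 = 507
  Σ(broken) = 7147 kJ
Bonds formed (products):
  C–C: 2 × 337 = 674
  C–H: 8 × 426 = 3408
  C=O: 2 × 774 = 1548
  O–H: 4 × 481 = 1924
  Σ(formed) = 7554 kJ
ΔH = Σ(broken) − Σ(formed) = 7147 − 7554 = −407 kJ
For 3× the reaction as written: 3 × (−407) = −1221 kJ

ΔH = −1221 kJ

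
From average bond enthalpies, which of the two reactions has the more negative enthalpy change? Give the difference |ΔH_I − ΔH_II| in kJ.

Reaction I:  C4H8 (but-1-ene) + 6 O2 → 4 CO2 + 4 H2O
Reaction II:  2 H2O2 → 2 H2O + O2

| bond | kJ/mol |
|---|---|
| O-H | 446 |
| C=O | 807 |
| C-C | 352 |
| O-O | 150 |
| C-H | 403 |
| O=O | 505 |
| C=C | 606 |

Reaction I, by 2255 kJ

Reaction I:
  Bonds broken (reactants):
    C-C: 2 × 352 = 704
    C-H: 8 × 403 = 3224
    C=C: 1 × 606 = 606
    O=O: 6 × 505 = 3030
    Σ(broken) = 7564 kJ
  Bonds formed (products):
    C=O: 8 × 807 = 6456
    O-H: 8 × 446 = 3568
    Σ(formed) = 10024 kJ
  ΔH_I = 7564 − 10024 = −2460 kJ
Reaction II:
  Bonds broken (reactants):
    O-H: 4 × 446 = 1784
    O-O: 2 × 150 = 300
    Σ(broken) = 2084 kJ
  Bonds formed (products):
    O-H: 4 × 446 = 1784
    O=O: 1 × 505 = 505
    Σ(formed) = 2289 kJ
  ΔH_II = 2084 − 2289 = −205 kJ
ΔH_I − ΔH_II = −2255 kJ, so reaction I has the more negative ΔH; |ΔH_I − ΔH_II| = 2255 kJ.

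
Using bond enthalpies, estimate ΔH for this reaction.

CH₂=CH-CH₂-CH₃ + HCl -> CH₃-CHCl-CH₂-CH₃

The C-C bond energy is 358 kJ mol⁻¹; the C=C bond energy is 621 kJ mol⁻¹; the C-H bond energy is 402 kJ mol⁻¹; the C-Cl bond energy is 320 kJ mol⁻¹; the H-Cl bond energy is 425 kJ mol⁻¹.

Bonds broken (reactants):
  C-C: 2 × 358 = 716
  C-H: 8 × 402 = 3216
  C=C: 1 × 621 = 621
  H-Cl: 1 × 425 = 425
  Σ(broken) = 4978 kJ
Bonds formed (products):
  C-C: 3 × 358 = 1074
  C-Cl: 1 × 320 = 320
  C-H: 9 × 402 = 3618
  Σ(formed) = 5012 kJ
ΔH = Σ(broken) − Σ(formed) = 4978 − 5012 = −34 kJ

ΔH ≈ −34 kJ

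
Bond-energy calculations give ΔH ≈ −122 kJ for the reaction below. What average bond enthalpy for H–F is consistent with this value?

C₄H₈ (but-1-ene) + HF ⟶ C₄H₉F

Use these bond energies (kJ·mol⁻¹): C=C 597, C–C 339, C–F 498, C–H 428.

D(H–F) ≈ 546 kJ/mol

Let D be the H–F bond energy.
Σ(broken) = 2×339 + 8×428 + 1×597 + 1×D = 4699 + D
Σ(formed) = 3×339 + 1×498 + 9×428 = 5367
ΔH = Σ(broken) − Σ(formed) = (4699 + D) − (5367) = −668 + D
Setting this equal to −122 kJ gives D = 546 kJ/mol.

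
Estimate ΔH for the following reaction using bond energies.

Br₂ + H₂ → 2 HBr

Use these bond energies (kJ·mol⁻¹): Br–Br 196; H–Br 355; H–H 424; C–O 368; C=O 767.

Bonds broken (reactants):
  Br–Br: 1 × 196 = 196
  H–H: 1 × 424 = 424
  Σ(broken) = 620 kJ
Bonds formed (products):
  H–Br: 2 × 355 = 710
  Σ(formed) = 710 kJ
ΔH = Σ(broken) − Σ(formed) = 620 − 710 = −90 kJ

ΔH ≈ −90 kJ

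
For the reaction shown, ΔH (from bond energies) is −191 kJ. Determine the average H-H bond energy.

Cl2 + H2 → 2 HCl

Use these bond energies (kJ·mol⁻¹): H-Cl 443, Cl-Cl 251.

Let D be the H-H bond energy.
Σ(broken) = 1×251 + 1×D = 251 + D
Σ(formed) = 2×443 = 886
ΔH = Σ(broken) − Σ(formed) = (251 + D) − (886) = −635 + D
Setting this equal to −191 kJ gives D = 444 kJ/mol.

D(H-H) ≈ 444 kJ/mol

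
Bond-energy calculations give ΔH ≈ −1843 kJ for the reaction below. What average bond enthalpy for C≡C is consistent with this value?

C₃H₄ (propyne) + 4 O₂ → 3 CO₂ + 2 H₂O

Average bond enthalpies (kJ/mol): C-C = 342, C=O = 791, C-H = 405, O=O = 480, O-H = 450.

D(C≡C) ≈ 821 kJ/mol

Let D be the C≡C bond energy.
Σ(broken) = 1×D + 1×342 + 4×405 + 4×480 = 3882 + D
Σ(formed) = 6×791 + 4×450 = 6546
ΔH = Σ(broken) − Σ(formed) = (3882 + D) − (6546) = −2664 + D
Setting this equal to −1843 kJ gives D = 821 kJ/mol.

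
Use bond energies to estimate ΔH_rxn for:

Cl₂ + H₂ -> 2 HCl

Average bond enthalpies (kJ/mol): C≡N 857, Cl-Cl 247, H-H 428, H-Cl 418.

ΔH ≈ −161 kJ

Bonds broken (reactants):
  Cl-Cl: 1 × 247 = 247
  H-H: 1 × 428 = 428
  Σ(broken) = 675 kJ
Bonds formed (products):
  H-Cl: 2 × 418 = 836
  Σ(formed) = 836 kJ
ΔH = Σ(broken) − Σ(formed) = 675 − 836 = −161 kJ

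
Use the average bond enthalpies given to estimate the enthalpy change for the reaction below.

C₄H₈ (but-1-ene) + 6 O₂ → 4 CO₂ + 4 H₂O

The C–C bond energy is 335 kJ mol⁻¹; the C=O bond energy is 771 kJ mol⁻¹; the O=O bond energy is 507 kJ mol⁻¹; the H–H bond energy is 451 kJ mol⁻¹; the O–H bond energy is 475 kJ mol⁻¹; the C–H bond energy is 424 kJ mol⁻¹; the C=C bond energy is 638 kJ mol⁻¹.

ΔH ≈ −2226 kJ

Bonds broken (reactants):
  C–C: 2 × 335 = 670
  C–H: 8 × 424 = 3392
  C=C: 1 × 638 = 638
  O=O: 6 × 507 = 3042
  Σ(broken) = 7742 kJ
Bonds formed (products):
  C=O: 8 × 771 = 6168
  O–H: 8 × 475 = 3800
  Σ(formed) = 9968 kJ
ΔH = Σ(broken) − Σ(formed) = 7742 − 9968 = −2226 kJ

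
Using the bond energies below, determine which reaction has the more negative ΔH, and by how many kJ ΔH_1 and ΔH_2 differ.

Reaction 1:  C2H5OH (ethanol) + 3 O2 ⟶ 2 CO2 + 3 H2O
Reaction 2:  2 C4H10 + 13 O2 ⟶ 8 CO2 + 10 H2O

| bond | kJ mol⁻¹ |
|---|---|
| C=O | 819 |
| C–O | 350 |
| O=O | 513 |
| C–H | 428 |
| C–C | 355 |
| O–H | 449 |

Reaction 2, by 3588 kJ

Reaction 1:
  Bonds broken (reactants):
    C–C: 1 × 355 = 355
    C–H: 5 × 428 = 2140
    C–O: 1 × 350 = 350
    O–H: 1 × 449 = 449
    O=O: 3 × 513 = 1539
    Σ(broken) = 4833 kJ
  Bonds formed (products):
    C=O: 4 × 819 = 3276
    O–H: 6 × 449 = 2694
    Σ(formed) = 5970 kJ
  ΔH_1 = 4833 − 5970 = −1137 kJ
Reaction 2:
  Bonds broken (reactants):
    C–C: 6 × 355 = 2130
    C–H: 20 × 428 = 8560
    O=O: 13 × 513 = 6669
    Σ(broken) = 17359 kJ
  Bonds formed (products):
    C=O: 16 × 819 = 13104
    O–H: 20 × 449 = 8980
    Σ(formed) = 22084 kJ
  ΔH_2 = 17359 − 22084 = −4725 kJ
ΔH_1 − ΔH_2 = +3588 kJ, so reaction 2 has the more negative ΔH; |ΔH_1 − ΔH_2| = 3588 kJ.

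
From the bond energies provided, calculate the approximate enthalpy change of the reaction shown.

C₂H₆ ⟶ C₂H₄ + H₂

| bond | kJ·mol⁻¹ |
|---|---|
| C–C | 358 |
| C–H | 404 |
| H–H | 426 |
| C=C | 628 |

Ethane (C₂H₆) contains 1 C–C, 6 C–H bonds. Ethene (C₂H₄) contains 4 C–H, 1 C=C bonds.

ΔH ≈ +112 kJ

Bonds broken (reactants):
  C–C: 1 × 358 = 358
  C–H: 6 × 404 = 2424
  Σ(broken) = 2782 kJ
Bonds formed (products):
  C–H: 4 × 404 = 1616
  C=C: 1 × 628 = 628
  H–H: 1 × 426 = 426
  Σ(formed) = 2670 kJ
ΔH = Σ(broken) − Σ(formed) = 2782 − 2670 = +112 kJ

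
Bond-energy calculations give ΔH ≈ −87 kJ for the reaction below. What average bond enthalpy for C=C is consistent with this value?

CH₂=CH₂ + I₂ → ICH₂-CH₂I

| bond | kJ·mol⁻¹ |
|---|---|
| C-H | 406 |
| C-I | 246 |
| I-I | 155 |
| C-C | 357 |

D(C=C) ≈ 607 kJ/mol

Let D be the C=C bond energy.
Σ(broken) = 4×406 + 1×D + 1×155 = 1779 + D
Σ(formed) = 1×357 + 4×406 + 2×246 = 2473
ΔH = Σ(broken) − Σ(formed) = (1779 + D) − (2473) = −694 + D
Setting this equal to −87 kJ gives D = 607 kJ/mol.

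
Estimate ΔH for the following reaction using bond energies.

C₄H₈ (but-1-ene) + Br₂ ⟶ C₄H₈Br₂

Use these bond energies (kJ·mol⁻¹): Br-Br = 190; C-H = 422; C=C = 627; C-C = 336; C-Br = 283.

ΔH ≈ −85 kJ

Bonds broken (reactants):
  Br-Br: 1 × 190 = 190
  C-C: 2 × 336 = 672
  C-H: 8 × 422 = 3376
  C=C: 1 × 627 = 627
  Σ(broken) = 4865 kJ
Bonds formed (products):
  C-Br: 2 × 283 = 566
  C-C: 3 × 336 = 1008
  C-H: 8 × 422 = 3376
  Σ(formed) = 4950 kJ
ΔH = Σ(broken) − Σ(formed) = 4865 − 4950 = −85 kJ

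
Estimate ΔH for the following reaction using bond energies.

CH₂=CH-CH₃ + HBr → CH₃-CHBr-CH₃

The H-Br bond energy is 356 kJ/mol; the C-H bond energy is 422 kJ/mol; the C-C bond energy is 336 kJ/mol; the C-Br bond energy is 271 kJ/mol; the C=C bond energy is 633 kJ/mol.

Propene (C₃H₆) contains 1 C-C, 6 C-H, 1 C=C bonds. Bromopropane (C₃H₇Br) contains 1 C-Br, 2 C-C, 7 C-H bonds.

Bonds broken (reactants):
  C-C: 1 × 336 = 336
  C-H: 6 × 422 = 2532
  C=C: 1 × 633 = 633
  H-Br: 1 × 356 = 356
  Σ(broken) = 3857 kJ
Bonds formed (products):
  C-Br: 1 × 271 = 271
  C-C: 2 × 336 = 672
  C-H: 7 × 422 = 2954
  Σ(formed) = 3897 kJ
ΔH = Σ(broken) − Σ(formed) = 3857 − 3897 = −40 kJ

ΔH ≈ −40 kJ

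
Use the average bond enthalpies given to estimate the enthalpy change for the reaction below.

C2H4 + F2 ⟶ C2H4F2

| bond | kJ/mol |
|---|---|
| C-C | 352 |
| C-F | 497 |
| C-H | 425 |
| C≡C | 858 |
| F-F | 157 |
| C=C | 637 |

ΔH ≈ −552 kJ

Bonds broken (reactants):
  C-H: 4 × 425 = 1700
  C=C: 1 × 637 = 637
  F-F: 1 × 157 = 157
  Σ(broken) = 2494 kJ
Bonds formed (products):
  C-C: 1 × 352 = 352
  C-F: 2 × 497 = 994
  C-H: 4 × 425 = 1700
  Σ(formed) = 3046 kJ
ΔH = Σ(broken) − Σ(formed) = 2494 − 3046 = −552 kJ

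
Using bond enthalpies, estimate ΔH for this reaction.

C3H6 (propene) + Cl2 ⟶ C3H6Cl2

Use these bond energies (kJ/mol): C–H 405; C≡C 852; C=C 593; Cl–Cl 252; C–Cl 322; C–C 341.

Bonds broken (reactants):
  C–C: 1 × 341 = 341
  C–H: 6 × 405 = 2430
  C=C: 1 × 593 = 593
  Cl–Cl: 1 × 252 = 252
  Σ(broken) = 3616 kJ
Bonds formed (products):
  C–C: 2 × 341 = 682
  C–Cl: 2 × 322 = 644
  C–H: 6 × 405 = 2430
  Σ(formed) = 3756 kJ
ΔH = Σ(broken) − Σ(formed) = 3616 − 3756 = −140 kJ

ΔH ≈ −140 kJ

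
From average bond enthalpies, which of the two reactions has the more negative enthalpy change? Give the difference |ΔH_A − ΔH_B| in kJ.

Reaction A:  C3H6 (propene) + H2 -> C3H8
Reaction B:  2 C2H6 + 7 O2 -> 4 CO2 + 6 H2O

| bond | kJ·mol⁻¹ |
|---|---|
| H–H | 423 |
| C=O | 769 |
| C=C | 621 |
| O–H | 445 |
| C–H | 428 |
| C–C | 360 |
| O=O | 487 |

Reaction A:
  Bonds broken (reactants):
    C–C: 1 × 360 = 360
    C–H: 6 × 428 = 2568
    C=C: 1 × 621 = 621
    H–H: 1 × 423 = 423
    Σ(broken) = 3972 kJ
  Bonds formed (products):
    C–C: 2 × 360 = 720
    C–H: 8 × 428 = 3424
    Σ(formed) = 4144 kJ
  ΔH_A = 3972 − 4144 = −172 kJ
Reaction B:
  Bonds broken (reactants):
    C–C: 2 × 360 = 720
    C–H: 12 × 428 = 5136
    O=O: 7 × 487 = 3409
    Σ(broken) = 9265 kJ
  Bonds formed (products):
    C=O: 8 × 769 = 6152
    O–H: 12 × 445 = 5340
    Σ(formed) = 11492 kJ
  ΔH_B = 9265 − 11492 = −2227 kJ
ΔH_A − ΔH_B = +2055 kJ, so reaction B has the more negative ΔH; |ΔH_A − ΔH_B| = 2055 kJ.

Reaction B, by 2055 kJ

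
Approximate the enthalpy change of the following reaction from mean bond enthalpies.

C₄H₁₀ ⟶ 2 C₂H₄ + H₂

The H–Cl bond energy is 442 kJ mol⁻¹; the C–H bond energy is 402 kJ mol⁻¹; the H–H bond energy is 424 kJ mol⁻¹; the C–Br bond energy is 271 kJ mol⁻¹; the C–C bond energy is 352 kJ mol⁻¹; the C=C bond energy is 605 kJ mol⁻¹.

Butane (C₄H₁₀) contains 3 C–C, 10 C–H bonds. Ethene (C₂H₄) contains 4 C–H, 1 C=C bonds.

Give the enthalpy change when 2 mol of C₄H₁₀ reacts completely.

Bonds broken (reactants):
  C–C: 3 × 352 = 1056
  C–H: 10 × 402 = 4020
  Σ(broken) = 5076 kJ
Bonds formed (products):
  C–H: 8 × 402 = 3216
  C=C: 2 × 605 = 1210
  H–H: 1 × 424 = 424
  Σ(formed) = 4850 kJ
ΔH = Σ(broken) − Σ(formed) = 5076 − 4850 = +226 kJ
For 2× the reaction as written: 2 × (+226) = +452 kJ

ΔH = +452 kJ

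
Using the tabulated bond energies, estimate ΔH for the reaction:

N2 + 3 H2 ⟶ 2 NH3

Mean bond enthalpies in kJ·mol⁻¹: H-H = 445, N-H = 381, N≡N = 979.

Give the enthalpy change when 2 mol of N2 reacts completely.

Bonds broken (reactants):
  H-H: 3 × 445 = 1335
  N≡N: 1 × 979 = 979
  Σ(broken) = 2314 kJ
Bonds formed (products):
  N-H: 6 × 381 = 2286
  Σ(formed) = 2286 kJ
ΔH = Σ(broken) − Σ(formed) = 2314 − 2286 = +28 kJ
For 2× the reaction as written: 2 × (+28) = +56 kJ

ΔH = +56 kJ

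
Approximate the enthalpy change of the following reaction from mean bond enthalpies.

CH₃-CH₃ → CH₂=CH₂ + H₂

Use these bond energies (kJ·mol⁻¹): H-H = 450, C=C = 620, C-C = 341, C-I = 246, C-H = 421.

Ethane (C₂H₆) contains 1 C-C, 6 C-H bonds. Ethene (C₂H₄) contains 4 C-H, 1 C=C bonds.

ΔH ≈ +113 kJ

Bonds broken (reactants):
  C-C: 1 × 341 = 341
  C-H: 6 × 421 = 2526
  Σ(broken) = 2867 kJ
Bonds formed (products):
  C-H: 4 × 421 = 1684
  C=C: 1 × 620 = 620
  H-H: 1 × 450 = 450
  Σ(formed) = 2754 kJ
ΔH = Σ(broken) − Σ(formed) = 2867 − 2754 = +113 kJ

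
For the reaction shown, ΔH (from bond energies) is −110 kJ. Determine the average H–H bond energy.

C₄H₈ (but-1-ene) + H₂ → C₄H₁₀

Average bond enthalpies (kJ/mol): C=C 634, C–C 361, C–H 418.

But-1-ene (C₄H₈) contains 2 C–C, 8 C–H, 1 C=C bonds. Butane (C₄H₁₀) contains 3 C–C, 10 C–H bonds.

Let D be the H–H bond energy.
Σ(broken) = 2×361 + 8×418 + 1×634 + 1×D = 4700 + D
Σ(formed) = 3×361 + 10×418 = 5263
ΔH = Σ(broken) − Σ(formed) = (4700 + D) − (5263) = −563 + D
Setting this equal to −110 kJ gives D = 453 kJ/mol.

D(H–H) ≈ 453 kJ/mol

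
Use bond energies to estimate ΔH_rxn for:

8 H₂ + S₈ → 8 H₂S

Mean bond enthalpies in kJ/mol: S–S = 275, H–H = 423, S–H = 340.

ΔH ≈ +144 kJ

Bonds broken (reactants):
  H–H: 8 × 423 = 3384
  S–S: 8 × 275 = 2200
  Σ(broken) = 5584 kJ
Bonds formed (products):
  S–H: 16 × 340 = 5440
  Σ(formed) = 5440 kJ
ΔH = Σ(broken) − Σ(formed) = 5584 − 5440 = +144 kJ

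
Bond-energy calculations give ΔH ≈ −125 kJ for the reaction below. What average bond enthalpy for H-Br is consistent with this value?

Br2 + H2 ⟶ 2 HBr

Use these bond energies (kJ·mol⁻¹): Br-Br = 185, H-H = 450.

D(H-Br) ≈ 380 kJ/mol

Let D be the H-Br bond energy.
Σ(broken) = 1×185 + 1×450 = 635
Σ(formed) = 2×D = 2D
ΔH = Σ(broken) − Σ(formed) = (635) − (2D) = +635 − 2D
Setting this equal to −125 kJ gives 2D = 760, so D = 380 kJ/mol.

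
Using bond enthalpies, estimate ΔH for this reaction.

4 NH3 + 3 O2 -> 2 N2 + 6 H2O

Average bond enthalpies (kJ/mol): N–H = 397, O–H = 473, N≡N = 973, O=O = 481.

Bonds broken (reactants):
  N–H: 12 × 397 = 4764
  O=O: 3 × 481 = 1443
  Σ(broken) = 6207 kJ
Bonds formed (products):
  N≡N: 2 × 973 = 1946
  O–H: 12 × 473 = 5676
  Σ(formed) = 7622 kJ
ΔH = Σ(broken) − Σ(formed) = 6207 − 7622 = −1415 kJ

ΔH ≈ −1415 kJ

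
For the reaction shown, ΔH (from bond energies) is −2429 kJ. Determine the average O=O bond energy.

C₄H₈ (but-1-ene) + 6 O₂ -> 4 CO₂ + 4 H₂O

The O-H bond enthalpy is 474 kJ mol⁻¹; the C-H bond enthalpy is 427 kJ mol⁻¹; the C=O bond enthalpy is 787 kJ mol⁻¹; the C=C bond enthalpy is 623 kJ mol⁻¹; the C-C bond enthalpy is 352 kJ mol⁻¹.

Let D be the O=O bond energy.
Σ(broken) = 2×352 + 8×427 + 1×623 + 6×D = 4743 + 6D
Σ(formed) = 8×787 + 8×474 = 10088
ΔH = Σ(broken) − Σ(formed) = (4743 + 6D) − (10088) = −5345 + 6D
Setting this equal to −2429 kJ gives 6D = 2916, so D = 486 kJ/mol.

D(O=O) ≈ 486 kJ/mol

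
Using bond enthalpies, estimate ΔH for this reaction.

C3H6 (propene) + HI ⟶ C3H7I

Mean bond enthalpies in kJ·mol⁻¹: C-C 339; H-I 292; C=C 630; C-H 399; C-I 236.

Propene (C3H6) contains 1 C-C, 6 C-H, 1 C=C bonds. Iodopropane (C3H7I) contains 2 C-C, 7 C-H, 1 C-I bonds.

Bonds broken (reactants):
  C-C: 1 × 339 = 339
  C-H: 6 × 399 = 2394
  C=C: 1 × 630 = 630
  H-I: 1 × 292 = 292
  Σ(broken) = 3655 kJ
Bonds formed (products):
  C-C: 2 × 339 = 678
  C-H: 7 × 399 = 2793
  C-I: 1 × 236 = 236
  Σ(formed) = 3707 kJ
ΔH = Σ(broken) − Σ(formed) = 3655 − 3707 = −52 kJ

ΔH ≈ −52 kJ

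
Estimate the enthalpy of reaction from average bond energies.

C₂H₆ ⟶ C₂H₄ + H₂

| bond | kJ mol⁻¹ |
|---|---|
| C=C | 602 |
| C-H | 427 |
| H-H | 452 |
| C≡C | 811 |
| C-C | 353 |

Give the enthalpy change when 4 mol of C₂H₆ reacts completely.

Bonds broken (reactants):
  C-C: 1 × 353 = 353
  C-H: 6 × 427 = 2562
  Σ(broken) = 2915 kJ
Bonds formed (products):
  C-H: 4 × 427 = 1708
  C=C: 1 × 602 = 602
  H-H: 1 × 452 = 452
  Σ(formed) = 2762 kJ
ΔH = Σ(broken) − Σ(formed) = 2915 − 2762 = +153 kJ
For 4× the reaction as written: 4 × (+153) = +612 kJ

ΔH = +612 kJ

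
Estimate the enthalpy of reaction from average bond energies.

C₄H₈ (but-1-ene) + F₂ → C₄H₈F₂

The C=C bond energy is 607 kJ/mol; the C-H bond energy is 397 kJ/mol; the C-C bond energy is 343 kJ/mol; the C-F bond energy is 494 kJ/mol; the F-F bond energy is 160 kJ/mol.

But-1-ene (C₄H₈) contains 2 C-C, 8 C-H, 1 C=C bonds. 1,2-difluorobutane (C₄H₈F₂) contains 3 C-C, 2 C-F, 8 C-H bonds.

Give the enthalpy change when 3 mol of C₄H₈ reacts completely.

Bonds broken (reactants):
  C-C: 2 × 343 = 686
  C-H: 8 × 397 = 3176
  C=C: 1 × 607 = 607
  F-F: 1 × 160 = 160
  Σ(broken) = 4629 kJ
Bonds formed (products):
  C-C: 3 × 343 = 1029
  C-F: 2 × 494 = 988
  C-H: 8 × 397 = 3176
  Σ(formed) = 5193 kJ
ΔH = Σ(broken) − Σ(formed) = 4629 − 5193 = −564 kJ
For 3× the reaction as written: 3 × (−564) = −1692 kJ

ΔH = −1692 kJ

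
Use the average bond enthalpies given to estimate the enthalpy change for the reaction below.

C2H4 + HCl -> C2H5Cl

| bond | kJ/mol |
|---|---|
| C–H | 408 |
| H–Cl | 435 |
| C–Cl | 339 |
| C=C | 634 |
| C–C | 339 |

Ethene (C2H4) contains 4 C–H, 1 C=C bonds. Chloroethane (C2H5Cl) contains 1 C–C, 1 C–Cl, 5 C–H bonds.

Bonds broken (reactants):
  C–H: 4 × 408 = 1632
  C=C: 1 × 634 = 634
  H–Cl: 1 × 435 = 435
  Σ(broken) = 2701 kJ
Bonds formed (products):
  C–C: 1 × 339 = 339
  C–Cl: 1 × 339 = 339
  C–H: 5 × 408 = 2040
  Σ(formed) = 2718 kJ
ΔH = Σ(broken) − Σ(formed) = 2701 − 2718 = −17 kJ

ΔH ≈ −17 kJ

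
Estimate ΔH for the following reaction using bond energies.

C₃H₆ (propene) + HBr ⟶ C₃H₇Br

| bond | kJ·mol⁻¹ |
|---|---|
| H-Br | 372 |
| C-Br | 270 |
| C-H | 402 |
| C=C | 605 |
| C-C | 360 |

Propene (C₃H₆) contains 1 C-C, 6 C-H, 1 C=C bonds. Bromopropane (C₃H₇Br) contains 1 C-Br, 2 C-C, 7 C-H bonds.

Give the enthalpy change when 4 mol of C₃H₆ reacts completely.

Bonds broken (reactants):
  C-C: 1 × 360 = 360
  C-H: 6 × 402 = 2412
  C=C: 1 × 605 = 605
  H-Br: 1 × 372 = 372
  Σ(broken) = 3749 kJ
Bonds formed (products):
  C-Br: 1 × 270 = 270
  C-C: 2 × 360 = 720
  C-H: 7 × 402 = 2814
  Σ(formed) = 3804 kJ
ΔH = Σ(broken) − Σ(formed) = 3749 − 3804 = −55 kJ
For 4× the reaction as written: 4 × (−55) = −220 kJ

ΔH = −220 kJ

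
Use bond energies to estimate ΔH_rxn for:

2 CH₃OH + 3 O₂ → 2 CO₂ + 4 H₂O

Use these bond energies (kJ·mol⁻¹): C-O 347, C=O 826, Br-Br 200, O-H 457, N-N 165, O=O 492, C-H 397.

Bonds broken (reactants):
  C-H: 6 × 397 = 2382
  C-O: 2 × 347 = 694
  O-H: 2 × 457 = 914
  O=O: 3 × 492 = 1476
  Σ(broken) = 5466 kJ
Bonds formed (products):
  C=O: 4 × 826 = 3304
  O-H: 8 × 457 = 3656
  Σ(formed) = 6960 kJ
ΔH = Σ(broken) − Σ(formed) = 5466 − 6960 = −1494 kJ

ΔH ≈ −1494 kJ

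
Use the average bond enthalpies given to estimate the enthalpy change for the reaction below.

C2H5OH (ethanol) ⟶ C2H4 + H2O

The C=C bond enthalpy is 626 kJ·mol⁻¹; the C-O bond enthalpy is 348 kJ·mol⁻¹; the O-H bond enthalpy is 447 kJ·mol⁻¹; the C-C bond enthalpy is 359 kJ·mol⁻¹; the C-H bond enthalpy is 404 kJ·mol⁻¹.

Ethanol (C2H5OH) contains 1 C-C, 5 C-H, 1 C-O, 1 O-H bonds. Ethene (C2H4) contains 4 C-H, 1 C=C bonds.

Bonds broken (reactants):
  C-C: 1 × 359 = 359
  C-H: 5 × 404 = 2020
  C-O: 1 × 348 = 348
  O-H: 1 × 447 = 447
  Σ(broken) = 3174 kJ
Bonds formed (products):
  C-H: 4 × 404 = 1616
  C=C: 1 × 626 = 626
  O-H: 2 × 447 = 894
  Σ(formed) = 3136 kJ
ΔH = Σ(broken) − Σ(formed) = 3174 − 3136 = +38 kJ

ΔH ≈ +38 kJ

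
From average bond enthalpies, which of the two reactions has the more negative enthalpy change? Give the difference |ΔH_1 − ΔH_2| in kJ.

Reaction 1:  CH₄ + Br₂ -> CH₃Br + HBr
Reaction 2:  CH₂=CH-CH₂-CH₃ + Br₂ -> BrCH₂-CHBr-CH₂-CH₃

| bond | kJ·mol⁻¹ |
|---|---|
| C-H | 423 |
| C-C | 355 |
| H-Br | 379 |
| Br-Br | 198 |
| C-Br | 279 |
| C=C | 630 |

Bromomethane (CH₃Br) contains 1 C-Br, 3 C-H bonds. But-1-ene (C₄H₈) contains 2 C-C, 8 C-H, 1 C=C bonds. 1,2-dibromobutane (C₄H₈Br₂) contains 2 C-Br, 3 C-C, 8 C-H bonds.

Reaction 2, by 48 kJ

Reaction 1:
  Bonds broken (reactants):
    Br-Br: 1 × 198 = 198
    C-H: 4 × 423 = 1692
    Σ(broken) = 1890 kJ
  Bonds formed (products):
    C-Br: 1 × 279 = 279
    C-H: 3 × 423 = 1269
    H-Br: 1 × 379 = 379
    Σ(formed) = 1927 kJ
  ΔH_1 = 1890 − 1927 = −37 kJ
Reaction 2:
  Bonds broken (reactants):
    Br-Br: 1 × 198 = 198
    C-C: 2 × 355 = 710
    C-H: 8 × 423 = 3384
    C=C: 1 × 630 = 630
    Σ(broken) = 4922 kJ
  Bonds formed (products):
    C-Br: 2 × 279 = 558
    C-C: 3 × 355 = 1065
    C-H: 8 × 423 = 3384
    Σ(formed) = 5007 kJ
  ΔH_2 = 4922 − 5007 = −85 kJ
ΔH_1 − ΔH_2 = +48 kJ, so reaction 2 has the more negative ΔH; |ΔH_1 − ΔH_2| = 48 kJ.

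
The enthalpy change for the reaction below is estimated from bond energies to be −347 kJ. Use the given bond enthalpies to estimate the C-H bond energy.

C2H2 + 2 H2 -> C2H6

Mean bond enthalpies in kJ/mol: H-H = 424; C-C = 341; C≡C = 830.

Let D be the C-H bond energy.
Σ(broken) = 1×830 + 2×D + 2×424 = 1678 + 2D
Σ(formed) = 1×341 + 6×D = 341 + 6D
ΔH = Σ(broken) − Σ(formed) = (1678 + 2D) − (341 + 6D) = +1337 − 4D
Setting this equal to −347 kJ gives 4D = 1684, so D = 421 kJ/mol.

D(C-H) ≈ 421 kJ/mol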